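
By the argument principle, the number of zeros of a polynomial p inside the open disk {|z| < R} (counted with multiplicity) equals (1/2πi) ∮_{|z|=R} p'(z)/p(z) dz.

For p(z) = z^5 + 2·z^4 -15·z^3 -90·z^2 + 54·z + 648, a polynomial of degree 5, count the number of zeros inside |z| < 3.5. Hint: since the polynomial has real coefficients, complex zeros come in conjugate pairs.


The zeros of p are: -3, 3, (-3 + 3i), (-3 - 3i), 4.
Their magnitudes are: 3, 3, 4.243, 4.243, 4.
Zeros with |z| < R = 3.5: -3, 3.
Count = 2.
By the argument principle, (1/2πi) ∮_{|z|=R} p'(z)/p(z) dz equals exactly this count.

Number of zeros inside |z| < 3.5: 2.


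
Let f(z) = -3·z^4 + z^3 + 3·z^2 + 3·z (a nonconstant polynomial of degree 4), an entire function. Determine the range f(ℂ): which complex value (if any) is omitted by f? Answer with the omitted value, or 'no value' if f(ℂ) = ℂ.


Little Picard bounds the complement of f(ℂ) to at most one point.
For every w ∈ ℂ, the equation p(z) − w = 0 is a nonconstant polynomial in z and hence has at least one root by the fundamental theorem of algebra. So p is surjective onto ℂ, omitting no value.

Omitted value: no value.


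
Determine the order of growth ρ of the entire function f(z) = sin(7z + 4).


sin(w) is a linear combination of e^{iw} and e^{−iw} (or e^w, e^{−w} in the hyperbolic case), so |sin(w)| ≤ e^{|w|}. With w = 7z + 4, |w| ≤ 7|z| + 4 = 7r + 4 on |z| = r, giving M(r) ≤ e^{7r + 4}, so ρ ≤ 1. On a suitable ray (z = it for sin/cos; z = t for sinh/cosh, t real → ∞), |sin(7z + 4)| grows like e^{7|t|}/2, so ρ ≥ 1. Hence ρ = 1.
Therefore ρ = 1.

Order ρ = 1.


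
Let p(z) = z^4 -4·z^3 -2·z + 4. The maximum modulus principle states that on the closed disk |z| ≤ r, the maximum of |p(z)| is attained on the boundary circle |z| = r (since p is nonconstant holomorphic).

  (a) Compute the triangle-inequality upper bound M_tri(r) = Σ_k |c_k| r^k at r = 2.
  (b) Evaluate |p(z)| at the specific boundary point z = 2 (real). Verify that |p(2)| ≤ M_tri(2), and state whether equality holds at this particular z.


Coefficients: c_0 = 4, c_1 = -2, c_2 = 0, c_3 = -4, c_4 = 1. Radius r = 2.
Part (a). Triangle bound: M_tri(r) = Σ_k |c_k| r^k
  = |4|·2^0 + |-2|·2^1 + |0|·2^2 + |-4|·2^3 + |1|·2^4
  = 4 + 4 + 0 + 32 + 16 = 56.
This bounds M(r) := max_{|z|=r} |p(z)| from above; equality holds iff all terms c_k z^k can be made to align in phase at a single z on |z|=r.
Part (b). At z = 2 (real, on the circle |z| = r):
  p(2) = (4)·2^0 + (-2)·2^1 + (0)·2^2 + (-4)·2^3 + (1)·2^4 = -16.
  |p(2)| = 16.
Check: |p(2)| = 16 ≤ 56 = M_tri(2). ✓ Equality does not hold at z = 2 (the coefficients have mixed signs, so the terms do not all align in phase there).

M_tri(2) = 56; |p(2)| = 16; equality at z=2: no.


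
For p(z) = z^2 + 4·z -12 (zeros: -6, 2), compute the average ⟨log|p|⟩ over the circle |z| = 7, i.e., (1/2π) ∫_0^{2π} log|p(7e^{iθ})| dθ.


Zeros: -6, 2; r = 7.
Inside |z| < r: -6, 2. Outside (|z| ≥ r): ∅.
p(0) = -12, so log|p(0)| = log(12) = 2.4849.
Apply Jensen: I(r) = log|p(0)| + Σ_k log(r/|z_k|), summed over zeros inside |z| < r.
  log(r/|z_k|) for z_k = -6: log(7/6) = 0.1542
  log(r/|z_k|) for z_k = 2: log(7/2) = 1.2528
Sum over inside zeros: 1.4069.
I(r) = log|p(0)| + (inside sum) = 2.4849 + 1.4069 = 3.8918.
Closed form (all zeros inside, monic): I(r) = n·log(r) = 2·log(7) = 3.8918. ✓

I(r) ≈ 3.8918.


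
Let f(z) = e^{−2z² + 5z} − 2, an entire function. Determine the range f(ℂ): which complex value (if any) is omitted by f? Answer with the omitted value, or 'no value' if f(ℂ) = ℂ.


Little Picard bounds the complement of f(ℂ) to at most one point.
The exponent g(z) = −2z² + 5z is a nonconstant polynomial, hence surjective onto ℂ. So e^{g(z)} takes every value in {e^w : w ∈ ℂ} = ℂ ∖ {0}. Adding -2 shifts the range to ℂ ∖ {-2}. f omits exactly -2.

Omitted value: -2.


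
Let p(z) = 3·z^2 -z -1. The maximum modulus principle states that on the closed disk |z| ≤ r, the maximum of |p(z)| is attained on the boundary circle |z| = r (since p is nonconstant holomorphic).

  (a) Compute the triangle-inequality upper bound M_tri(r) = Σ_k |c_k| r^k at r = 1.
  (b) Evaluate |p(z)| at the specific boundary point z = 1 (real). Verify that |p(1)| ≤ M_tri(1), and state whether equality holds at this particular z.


Coefficients: c_0 = -1, c_1 = -1, c_2 = 3. Radius r = 1.
Part (a). Triangle bound: M_tri(r) = Σ_k |c_k| r^k
  = |-1|·1^0 + |-1|·1^1 + |3|·1^2
  = 1 + 1 + 3 = 5.
This bounds M(r) := max_{|z|=r} |p(z)| from above; equality holds iff all terms c_k z^k can be made to align in phase at a single z on |z|=r.
Part (b). At z = 1 (real, on the circle |z| = r):
  p(1) = (-1)·1^0 + (-1)·1^1 + (3)·1^2 = 1.
  |p(1)| = 1.
Check: |p(1)| = 1 ≤ 5 = M_tri(1). ✓ Equality does not hold at z = 1 (the coefficients have mixed signs, so the terms do not all align in phase there).

M_tri(1) = 5; |p(1)| = 1; equality at z=1: no.


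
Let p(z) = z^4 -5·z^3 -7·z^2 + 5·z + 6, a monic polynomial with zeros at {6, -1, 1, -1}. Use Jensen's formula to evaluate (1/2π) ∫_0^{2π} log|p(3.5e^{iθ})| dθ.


Zeros: -1, -1, 1, 6; r = 3.5.
Inside |z| < r: -1, -1, 1. Outside (|z| ≥ r): 6.
p(0) = 6, so log|p(0)| = log(6) = 1.7918.
Apply Jensen: I(r) = log|p(0)| + Σ_k log(r/|z_k|), summed over zeros inside |z| < r.
  log(r/|z_k|) for z_k = -1: log(3.5/1) = 1.2528
  log(r/|z_k|) for z_k = 1: log(3.5/1) = 1.2528
  log(r/|z_k|) for z_k = -1: log(3.5/1) = 1.2528
  Outside zeros (6) contribute nothing to the Jensen sum.
Sum over inside zeros: 3.7583.
I(r) = log|p(0)| + (inside sum) = 1.7918 + 3.7583 = 5.5500.
Note: since some zeros are outside |z| ≤ r, the simplified n·log(r) form does NOT apply — only the inside zeros contribute.

I(r) ≈ 5.5500.


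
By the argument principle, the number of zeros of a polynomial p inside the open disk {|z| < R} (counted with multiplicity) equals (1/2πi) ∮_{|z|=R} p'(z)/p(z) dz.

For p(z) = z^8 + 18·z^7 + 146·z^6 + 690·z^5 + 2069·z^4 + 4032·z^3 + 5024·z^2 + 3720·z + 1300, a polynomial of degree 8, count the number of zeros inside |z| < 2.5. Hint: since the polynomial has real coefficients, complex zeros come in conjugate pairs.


The zeros of p are: (-1 + 1i), (-1 - 1i), (-2 + 1i), (-2 - 1i), (-3 + 2i), (-3 - 2i), (-3 + 1i), (-3 - 1i).
Their magnitudes are: 1.414, 1.414, 2.236, 2.236, 3.606, 3.606, 3.162, 3.162.
Zeros with |z| < R = 2.5: (-1 + 1i), (-1 - 1i), (-2 + 1i), (-2 - 1i).
Count = 4.
By the argument principle, (1/2πi) ∮_{|z|=R} p'(z)/p(z) dz equals exactly this count.

Number of zeros inside |z| < 2.5: 4.


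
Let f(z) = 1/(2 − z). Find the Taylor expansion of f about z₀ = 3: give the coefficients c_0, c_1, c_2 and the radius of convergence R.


Let w = z − z₀, so z = z₀ + w.
Then 2 − z = 2 − (z₀ + w) = (2 − z₀) − w = -1 − w.
f(z) = 1/(-1 − w) = (1/(-1)) · 1/(1 − w/(-1)) = Σ_{n≥0} w^n / (-1)^(n+1).
So c_n = 1/(-1)^(n+1):
  c_0 = 1/(-1)^1 = -1.
  c_1 = 1/(-1)^2 = 1.
  c_2 = 1/(-1)^3 = -1.
The series is valid for |w/d| < 1, i.e. |z − z₀| < |d|.
Radius of convergence: R = |2 − z₀| = |-1| = 1 (distance from z₀ to the singularity z = 2).

c_0 = -1, c_1 = 1, c_2 = -1; R = 1.


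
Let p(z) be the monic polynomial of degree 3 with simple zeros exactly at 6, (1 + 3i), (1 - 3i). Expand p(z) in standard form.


The polynomial is p(z) = ∏_{α ∈ S} (z − α), where S = {6, (1 + 3i), (1 - 3i)}.
Expanding the product yields: p(z) = z^3 -8·z^2 + 22·z -60.
Note conjugate pairs combine to real quadratics: (z − (1+3i))(z − (1−3i)) = z² − 2z + 10.
The resulting polynomial has degree 3 and real coefficients as required.

p(z) = z^3 -8·z^2 + 22·z -60.


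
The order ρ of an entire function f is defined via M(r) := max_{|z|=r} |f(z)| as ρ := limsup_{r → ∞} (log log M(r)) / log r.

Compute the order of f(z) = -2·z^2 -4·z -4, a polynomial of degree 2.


|f(z)| ≤ Σ|c_k|·r^k = O(r^2) as r → ∞. Polynomial growth is O(e^{r^ε}) for every ε > 0 (since r^2/e^{r^ε} → 0), so ρ ≤ ε for all ε > 0, i.e. ρ = 0. Every nonconstant polynomial has order 0.
Therefore ρ = 0.

Order ρ = 0.


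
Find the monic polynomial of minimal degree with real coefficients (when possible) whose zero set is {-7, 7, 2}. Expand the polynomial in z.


The polynomial is p(z) = ∏_{α ∈ S} (z − α), where S = {-7, 7, 2}.
Expanding the product yields: p(z) = z^3 -2·z^2 -49·z + 98.
The resulting polynomial has degree 3 and real coefficients as required.

p(z) = z^3 -2·z^2 -49·z + 98.


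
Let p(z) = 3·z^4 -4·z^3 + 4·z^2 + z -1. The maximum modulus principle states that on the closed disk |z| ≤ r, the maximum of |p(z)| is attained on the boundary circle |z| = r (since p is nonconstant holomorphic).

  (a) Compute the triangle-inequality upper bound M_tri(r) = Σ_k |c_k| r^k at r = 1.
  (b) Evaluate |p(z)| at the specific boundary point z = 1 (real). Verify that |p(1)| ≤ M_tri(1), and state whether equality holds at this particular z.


Coefficients: c_0 = -1, c_1 = 1, c_2 = 4, c_3 = -4, c_4 = 3. Radius r = 1.
Part (a). Triangle bound: M_tri(r) = Σ_k |c_k| r^k
  = |-1|·1^0 + |1|·1^1 + |4|·1^2 + |-4|·1^3 + |3|·1^4
  = 1 + 1 + 4 + 4 + 3 = 13.
This bounds M(r) := max_{|z|=r} |p(z)| from above; equality holds iff all terms c_k z^k can be made to align in phase at a single z on |z|=r.
Part (b). At z = 1 (real, on the circle |z| = r):
  p(1) = (-1)·1^0 + (1)·1^1 + (4)·1^2 + (-4)·1^3 + (3)·1^4 = 3.
  |p(1)| = 3.
Check: |p(1)| = 3 ≤ 13 = M_tri(1). ✓ Equality does not hold at z = 1 (the coefficients have mixed signs, so the terms do not all align in phase there).

M_tri(1) = 13; |p(1)| = 3; equality at z=1: no.


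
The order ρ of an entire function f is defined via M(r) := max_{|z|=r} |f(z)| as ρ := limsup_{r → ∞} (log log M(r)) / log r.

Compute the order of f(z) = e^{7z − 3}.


|e^{7z − 3}| = e^{Re(7·z) + -3} ≤ e^{7|z|^1 + -3} = e^{7r^1 + -3} on |z| = r, so ρ ≤ 1. Choosing z on |z|=r so that 7·z is real positive (always possible by picking arg z appropriately) gives |f(z)| = e^{7r^1 + -3}, matching the bound. The additive constant -3 does not affect log log M(r) ~ 1·log r. Hence ρ = 1.
Therefore ρ = 1.

Order ρ = 1.


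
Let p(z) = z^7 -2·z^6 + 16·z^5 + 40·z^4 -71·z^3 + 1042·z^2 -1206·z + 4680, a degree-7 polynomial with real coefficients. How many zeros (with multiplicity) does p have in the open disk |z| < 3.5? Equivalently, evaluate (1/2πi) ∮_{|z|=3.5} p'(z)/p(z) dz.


The zeros of p are: (1 + 3i), (1 - 3i), -4, (0 + 3i), (0 - 3i), (2 + 3i), (2 - 3i).
Their magnitudes are: 3.162, 3.162, 4, 3, 3, 3.606, 3.606.
Zeros with |z| < R = 3.5: (1 + 3i), (1 - 3i), (0 + 3i), (0 - 3i).
Count = 4.
By the argument principle, (1/2πi) ∮_{|z|=R} p'(z)/p(z) dz equals exactly this count.

Number of zeros inside |z| < 3.5: 4.


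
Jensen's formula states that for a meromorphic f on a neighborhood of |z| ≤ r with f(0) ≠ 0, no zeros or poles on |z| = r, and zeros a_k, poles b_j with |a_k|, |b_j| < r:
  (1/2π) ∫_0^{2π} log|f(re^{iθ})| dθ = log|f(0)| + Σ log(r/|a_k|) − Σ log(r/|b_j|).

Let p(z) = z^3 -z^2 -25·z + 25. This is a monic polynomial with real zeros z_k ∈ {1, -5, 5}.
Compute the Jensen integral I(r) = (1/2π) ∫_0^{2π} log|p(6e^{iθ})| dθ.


Zeros: -5, 1, 5; r = 6.
Inside |z| < r: -5, 1, 5. Outside (|z| ≥ r): ∅.
p(0) = 25, so log|p(0)| = log(25) = 3.2189.
Apply Jensen: I(r) = log|p(0)| + Σ_k log(r/|z_k|), summed over zeros inside |z| < r.
  log(r/|z_k|) for z_k = 1: log(6/1) = 1.7918
  log(r/|z_k|) for z_k = -5: log(6/5) = 0.1823
  log(r/|z_k|) for z_k = 5: log(6/5) = 0.1823
Sum over inside zeros: 2.1564.
I(r) = log|p(0)| + (inside sum) = 3.2189 + 2.1564 = 5.3753.
Closed form (all zeros inside, monic): I(r) = n·log(r) = 3·log(6) = 5.3753. ✓

I(r) ≈ 5.3753.


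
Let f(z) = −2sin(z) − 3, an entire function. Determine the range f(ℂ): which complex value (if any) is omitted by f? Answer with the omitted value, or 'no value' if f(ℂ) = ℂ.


Little Picard bounds the complement of f(ℂ) to at most one point.
sin is entire and surjective onto ℂ: for every w ∈ ℂ, sin(ζ) = w has a solution ζ ∈ ℂ (e.g., via the complex inverse arcsin). With ζ = z this gives z = ζ/(1). Then -2·sin(z) takes every value in -2·ℂ = ℂ, and adding -3 is a bijection of ℂ. So f is surjective and omits no value. (Note: only on the real line is sin bounded by [−1, 1].)

Omitted value: no value.


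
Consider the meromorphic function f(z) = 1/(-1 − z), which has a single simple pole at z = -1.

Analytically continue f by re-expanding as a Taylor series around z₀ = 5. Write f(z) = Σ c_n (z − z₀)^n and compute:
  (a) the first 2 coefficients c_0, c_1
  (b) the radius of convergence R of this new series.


Let w = z − z₀, so z = z₀ + w.
Then -1 − z = -1 − (z₀ + w) = (-1 − z₀) − w = -6 − w.
f(z) = 1/(-6 − w) = (1/(-6)) · 1/(1 − w/(-6)) = Σ_{n≥0} w^n / (-6)^(n+1).
So c_n = 1/(-6)^(n+1):
  c_0 = 1/(-6)^1 = -1/6.
  c_1 = 1/(-6)^2 = 1/36.
The series is valid for |w/d| < 1, i.e. |z − z₀| < |d|.
Radius of convergence: R = |-1 − z₀| = |-6| = 6 (distance from z₀ to the singularity z = -1).

c_0 = -1/6, c_1 = 1/36; R = 6.


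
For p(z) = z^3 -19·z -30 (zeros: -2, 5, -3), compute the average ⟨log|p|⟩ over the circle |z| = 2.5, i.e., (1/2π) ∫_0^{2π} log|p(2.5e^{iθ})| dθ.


Zeros: -3, -2, 5; r = 2.5.
Inside |z| < r: -2. Outside (|z| ≥ r): -3, 5.
p(0) = -30, so log|p(0)| = log(30) = 3.4012.
Apply Jensen: I(r) = log|p(0)| + Σ_k log(r/|z_k|), summed over zeros inside |z| < r.
  log(r/|z_k|) for z_k = -2: log(2.5/2) = 0.2231
  Outside zeros (-3, 5) contribute nothing to the Jensen sum.
Sum over inside zeros: 0.2231.
I(r) = log|p(0)| + (inside sum) = 3.4012 + 0.2231 = 3.6243.
Note: since some zeros are outside |z| ≤ r, the simplified n·log(r) form does NOT apply — only the inside zeros contribute.

I(r) ≈ 3.6243.


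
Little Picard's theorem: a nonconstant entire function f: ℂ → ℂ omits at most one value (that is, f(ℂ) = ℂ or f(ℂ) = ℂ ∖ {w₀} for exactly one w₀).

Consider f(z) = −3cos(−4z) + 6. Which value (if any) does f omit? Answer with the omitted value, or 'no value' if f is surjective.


Little Picard bounds the complement of f(ℂ) to at most one point.
cos is entire and surjective onto ℂ: for every w ∈ ℂ, cos(ζ) = w has a solution ζ ∈ ℂ (e.g., via the complex inverse arccos). With ζ = −4z this gives z = ζ/(-4). Then -3·cos(−4z) takes every value in -3·ℂ = ℂ, and adding 6 is a bijection of ℂ. So f is surjective and omits no value. (Note: only on the real line is cos bounded by [−1, 1].)

Omitted value: no value.


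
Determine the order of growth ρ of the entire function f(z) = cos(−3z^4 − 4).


Write cos(w) = (e^{iw} ± e^{−iw})/(2 or 2i), so |cos(w)| ≤ e^{|w|}. With w = −3z^4 − 4, |w| ≤ 3r^4 + 4 on |z|=r, giving M(r) ≤ e^{3r^4 + 4} and ρ ≤ 4. For the lower bound, choose z on |z|=r with -3z^4 purely imaginary of modulus 3r^4; then |cos(−3z^4 − 4)| grows like e^{3r^4}/2, so ρ ≥ 4. Hence ρ = 4.
Therefore ρ = 4.

Order ρ = 4.


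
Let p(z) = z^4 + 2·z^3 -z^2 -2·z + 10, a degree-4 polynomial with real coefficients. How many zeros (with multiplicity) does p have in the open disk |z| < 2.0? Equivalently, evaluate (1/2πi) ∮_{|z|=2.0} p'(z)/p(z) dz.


The zeros of p are: (-2 + 1i), (-2 - 1i), (1 + 1i), (1 - 1i).
Their magnitudes are: 2.236, 2.236, 1.414, 1.414.
Zeros with |z| < R = 2.0: (1 + 1i), (1 - 1i).
Count = 2.
By the argument principle, (1/2πi) ∮_{|z|=R} p'(z)/p(z) dz equals exactly this count.

Number of zeros inside |z| < 2.0: 2.


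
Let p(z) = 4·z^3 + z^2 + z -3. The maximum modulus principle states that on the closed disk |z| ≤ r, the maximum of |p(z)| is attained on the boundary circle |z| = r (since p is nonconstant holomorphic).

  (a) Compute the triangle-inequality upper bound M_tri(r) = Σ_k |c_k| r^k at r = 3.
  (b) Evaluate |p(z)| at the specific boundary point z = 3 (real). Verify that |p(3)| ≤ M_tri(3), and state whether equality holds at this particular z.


Coefficients: c_0 = -3, c_1 = 1, c_2 = 1, c_3 = 4. Radius r = 3.
Part (a). Triangle bound: M_tri(r) = Σ_k |c_k| r^k
  = |-3|·3^0 + |1|·3^1 + |1|·3^2 + |4|·3^3
  = 3 + 3 + 9 + 108 = 123.
This bounds M(r) := max_{|z|=r} |p(z)| from above; equality holds iff all terms c_k z^k can be made to align in phase at a single z on |z|=r.
Part (b). At z = 3 (real, on the circle |z| = r):
  p(3) = (-3)·3^0 + (1)·3^1 + (1)·3^2 + (4)·3^3 = 117.
  |p(3)| = 117.
Check: |p(3)| = 117 ≤ 123 = M_tri(3). ✓ Equality does not hold at z = 3 (the coefficients have mixed signs, so the terms do not all align in phase there).

M_tri(3) = 123; |p(3)| = 117; equality at z=3: no.


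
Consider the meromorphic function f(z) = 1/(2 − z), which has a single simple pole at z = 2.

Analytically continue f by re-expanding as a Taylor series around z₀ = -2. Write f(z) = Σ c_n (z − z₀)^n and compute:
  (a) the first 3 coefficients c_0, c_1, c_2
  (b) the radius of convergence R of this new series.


Let w = z − z₀, so z = z₀ + w.
Then 2 − z = 2 − (z₀ + w) = (2 − z₀) − w = 4 − w.
f(z) = 1/(4 − w) = (1/(4)) · 1/(1 − w/(4)) = Σ_{n≥0} w^n / (4)^(n+1).
So c_n = 1/(4)^(n+1):
  c_0 = 1/(4)^1 = 1/4.
  c_1 = 1/(4)^2 = 1/16.
  c_2 = 1/(4)^3 = 1/64.
The series is valid for |w/d| < 1, i.e. |z − z₀| < |d|.
Radius of convergence: R = |2 − z₀| = |4| = 4 (distance from z₀ to the singularity z = 2).

c_0 = 1/4, c_1 = 1/16, c_2 = 1/64; R = 4.


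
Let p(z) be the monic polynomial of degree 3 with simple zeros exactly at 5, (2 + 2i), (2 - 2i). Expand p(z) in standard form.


The polynomial is p(z) = ∏_{α ∈ S} (z − α), where S = {5, (2 + 2i), (2 - 2i)}.
Expanding the product yields: p(z) = z^3 -9·z^2 + 28·z -40.
Note conjugate pairs combine to real quadratics: (z − (2+2i))(z − (2−2i)) = z² − 4z + 8.
The resulting polynomial has degree 3 and real coefficients as required.

p(z) = z^3 -9·z^2 + 28·z -40.


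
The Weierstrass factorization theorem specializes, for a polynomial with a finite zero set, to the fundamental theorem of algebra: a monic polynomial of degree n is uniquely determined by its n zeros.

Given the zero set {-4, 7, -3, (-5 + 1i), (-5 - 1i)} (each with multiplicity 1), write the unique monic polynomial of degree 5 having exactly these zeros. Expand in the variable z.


The polynomial is p(z) = ∏_{α ∈ S} (z − α), where S = {-4, 7, -3, (-5 + 1i), (-5 - 1i)}.
Expanding the product yields: p(z) = z^5 + 10·z^4 -11·z^3 -454·z^2 -1802·z -2184.
Note conjugate pairs combine to real quadratics: (z − (-5+1i))(z − (-5−1i)) = z² + 10z + 26.
The resulting polynomial has degree 5 and real coefficients as required.

p(z) = z^5 + 10·z^4 -11·z^3 -454·z^2 -1802·z -2184.


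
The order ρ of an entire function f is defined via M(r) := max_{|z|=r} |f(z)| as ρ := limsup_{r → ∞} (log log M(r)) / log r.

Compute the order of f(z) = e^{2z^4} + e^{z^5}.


Each summand is entire of order 4 and 5 respectively (as in the single-exponential case). The order of a sum is at most the max of the orders, so ρ ≤ 5. For the lower bound: on |z|=r choose arg z so that 1z^5 is real positive; then |e^{1z^5}| = e^{1r^5} while |e^{2z^4}| ≤ e^{2r^4} = o(e^{1r^5}). So |f| ≥ e^{1r^5}(1 − o(1)) and ρ ≥ 5. Hence ρ = max(4, 5) = 5.
Therefore ρ = 5.

Order ρ = 5.


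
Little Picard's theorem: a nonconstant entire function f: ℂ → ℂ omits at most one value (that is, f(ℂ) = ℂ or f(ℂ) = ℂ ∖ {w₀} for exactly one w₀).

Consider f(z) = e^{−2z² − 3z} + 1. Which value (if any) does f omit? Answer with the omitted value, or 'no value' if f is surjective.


Little Picard bounds the complement of f(ℂ) to at most one point.
The exponent g(z) = −2z² − 3z is a nonconstant polynomial, hence surjective onto ℂ. So e^{g(z)} takes every value in {e^w : w ∈ ℂ} = ℂ ∖ {0}. Adding 1 shifts the range to ℂ ∖ {1}. f omits exactly 1.

Omitted value: 1.


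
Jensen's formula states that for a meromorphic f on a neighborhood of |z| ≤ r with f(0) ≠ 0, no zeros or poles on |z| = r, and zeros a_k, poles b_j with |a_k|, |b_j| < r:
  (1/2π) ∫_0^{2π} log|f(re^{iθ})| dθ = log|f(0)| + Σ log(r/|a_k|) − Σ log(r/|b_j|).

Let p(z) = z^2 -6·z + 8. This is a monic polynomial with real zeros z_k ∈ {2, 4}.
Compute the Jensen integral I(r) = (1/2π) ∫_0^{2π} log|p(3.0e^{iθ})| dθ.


Zeros: 2, 4; r = 3.0.
Inside |z| < r: 2. Outside (|z| ≥ r): 4.
p(0) = 8, so log|p(0)| = log(8) = 2.0794.
Apply Jensen: I(r) = log|p(0)| + Σ_k log(r/|z_k|), summed over zeros inside |z| < r.
  log(r/|z_k|) for z_k = 2: log(3.0/2) = 0.4055
  Outside zeros (4) contribute nothing to the Jensen sum.
Sum over inside zeros: 0.4055.
I(r) = log|p(0)| + (inside sum) = 2.0794 + 0.4055 = 2.4849.
Note: since some zeros are outside |z| ≤ r, the simplified n·log(r) form does NOT apply — only the inside zeros contribute.

I(r) ≈ 2.4849.


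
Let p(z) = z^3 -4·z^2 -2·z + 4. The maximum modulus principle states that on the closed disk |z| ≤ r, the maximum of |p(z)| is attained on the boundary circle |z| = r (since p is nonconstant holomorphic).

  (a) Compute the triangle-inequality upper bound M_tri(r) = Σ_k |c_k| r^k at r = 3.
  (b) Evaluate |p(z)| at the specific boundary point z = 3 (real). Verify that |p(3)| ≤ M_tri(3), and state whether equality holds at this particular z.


Coefficients: c_0 = 4, c_1 = -2, c_2 = -4, c_3 = 1. Radius r = 3.
Part (a). Triangle bound: M_tri(r) = Σ_k |c_k| r^k
  = |4|·3^0 + |-2|·3^1 + |-4|·3^2 + |1|·3^3
  = 4 + 6 + 36 + 27 = 73.
This bounds M(r) := max_{|z|=r} |p(z)| from above; equality holds iff all terms c_k z^k can be made to align in phase at a single z on |z|=r.
Part (b). At z = 3 (real, on the circle |z| = r):
  p(3) = (4)·3^0 + (-2)·3^1 + (-4)·3^2 + (1)·3^3 = -11.
  |p(3)| = 11.
Check: |p(3)| = 11 ≤ 73 = M_tri(3). ✓ Equality does not hold at z = 3 (the coefficients have mixed signs, so the terms do not all align in phase there).

M_tri(3) = 73; |p(3)| = 11; equality at z=3: no.


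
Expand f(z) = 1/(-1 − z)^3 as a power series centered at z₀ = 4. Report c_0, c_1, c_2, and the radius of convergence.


Let w = z − z₀, so z = z₀ + w.
Then -1 − z = -1 − (z₀ + w) = (-1 − z₀) − w = -5 − w.
f(z) = 1/(-5 − w)^3 = (1/(-5)^3) · (1 − w/(-5))^{−3}.
By the binomial series (1−u)^{−3} = Σ_{n≥0} C(n+2, 2) u^n for |u|<1, with u = w/(-5):
  c_n = C(n+2, 2) / (-5)^(n+3).
  c_0 = 1/(-5)^3 = -1/125.
  c_1 = 3/(-5)^4 = 3/625.
  c_2 = 6/(-5)^5 = -6/3125.
The series is valid for |w/d| < 1, i.e. |z − z₀| < |d|.
Radius of convergence: R = |-1 − z₀| = |-5| = 5 (distance from z₀ to the singularity z = -1).

c_0 = -1/125, c_1 = 3/625, c_2 = -6/3125; R = 5.


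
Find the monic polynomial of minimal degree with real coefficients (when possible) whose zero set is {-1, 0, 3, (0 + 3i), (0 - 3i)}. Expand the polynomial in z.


The polynomial is p(z) = ∏_{α ∈ S} (z − α), where S = {-1, 0, 3, (0 + 3i), (0 - 3i)}.
Expanding the product yields: p(z) = z^5 -2·z^4 + 6·z^3 -18·z^2 -27·z.
Note conjugate pairs combine to real quadratics: (z − (0+3i))(z − (0−3i)) = z² + 9.
The resulting polynomial has degree 5 and real coefficients as required.

p(z) = z^5 -2·z^4 + 6·z^3 -18·z^2 -27·z.


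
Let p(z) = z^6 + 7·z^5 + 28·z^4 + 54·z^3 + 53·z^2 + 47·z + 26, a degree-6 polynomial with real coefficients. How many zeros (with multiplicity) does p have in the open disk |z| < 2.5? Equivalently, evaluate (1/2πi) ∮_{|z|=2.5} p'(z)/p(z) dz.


The zeros of p are: (-2 + 3i), (-2 - 3i), -1, -2, (0 + 1i), (0 - 1i).
Their magnitudes are: 3.606, 3.606, 1, 2, 1, 1.
Zeros with |z| < R = 2.5: -1, -2, (0 + 1i), (0 - 1i).
Count = 4.
By the argument principle, (1/2πi) ∮_{|z|=R} p'(z)/p(z) dz equals exactly this count.

Number of zeros inside |z| < 2.5: 4.


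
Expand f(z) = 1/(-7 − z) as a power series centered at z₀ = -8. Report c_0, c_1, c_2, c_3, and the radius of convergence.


Let w = z − z₀, so z = z₀ + w.
Then -7 − z = -7 − (z₀ + w) = (-7 − z₀) − w = 1 − w.
f(z) = 1/(1 − w) = (1/(1)) · 1/(1 − w/(1)) = Σ_{n≥0} w^n / (1)^(n+1).
So c_n = 1/(1)^(n+1):
  c_0 = 1/(1)^1 = 1.
  c_1 = 1/(1)^2 = 1.
  c_2 = 1/(1)^3 = 1.
  c_3 = 1/(1)^4 = 1.
The series is valid for |w/d| < 1, i.e. |z − z₀| < |d|.
Radius of convergence: R = |-7 − z₀| = |1| = 1 (distance from z₀ to the singularity z = -7).

c_0 = 1, c_1 = 1, c_2 = 1, c_3 = 1; R = 1.


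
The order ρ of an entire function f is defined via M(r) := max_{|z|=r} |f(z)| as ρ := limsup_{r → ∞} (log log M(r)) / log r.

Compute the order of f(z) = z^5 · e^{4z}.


M(r) = max_{|z|=r} |1|·|z|^5·|e^{4z}| = 1·r^5 · e^{4r^1} (the factors attain their maxima compatibly on |z|=r). Then log M(r) = log 1 + 5·log r + 4r^1, dominated by the last term, so log log M(r) ~ 1·log r. The polynomial factor 1z^5 contributes only a log r term and does not affect the order. ρ = 1.
Therefore ρ = 1.

Order ρ = 1.


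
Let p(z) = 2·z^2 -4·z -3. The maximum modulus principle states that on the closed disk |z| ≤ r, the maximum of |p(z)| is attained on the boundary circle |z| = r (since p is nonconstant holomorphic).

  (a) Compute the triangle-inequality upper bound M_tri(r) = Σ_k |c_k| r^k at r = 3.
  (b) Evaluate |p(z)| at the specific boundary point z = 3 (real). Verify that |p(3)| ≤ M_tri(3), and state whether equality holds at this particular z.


Coefficients: c_0 = -3, c_1 = -4, c_2 = 2. Radius r = 3.
Part (a). Triangle bound: M_tri(r) = Σ_k |c_k| r^k
  = |-3|·3^0 + |-4|·3^1 + |2|·3^2
  = 3 + 12 + 18 = 33.
This bounds M(r) := max_{|z|=r} |p(z)| from above; equality holds iff all terms c_k z^k can be made to align in phase at a single z on |z|=r.
Part (b). At z = 3 (real, on the circle |z| = r):
  p(3) = (-3)·3^0 + (-4)·3^1 + (2)·3^2 = 3.
  |p(3)| = 3.
Check: |p(3)| = 3 ≤ 33 = M_tri(3). ✓ Equality does not hold at z = 3 (the coefficients have mixed signs, so the terms do not all align in phase there).

M_tri(3) = 33; |p(3)| = 3; equality at z=3: no.


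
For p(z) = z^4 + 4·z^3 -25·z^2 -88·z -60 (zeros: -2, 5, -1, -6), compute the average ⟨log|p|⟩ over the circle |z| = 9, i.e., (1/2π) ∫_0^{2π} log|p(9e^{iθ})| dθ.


Zeros: -6, -2, -1, 5; r = 9.
Inside |z| < r: -6, -2, -1, 5. Outside (|z| ≥ r): ∅.
p(0) = -60, so log|p(0)| = log(60) = 4.0943.
Apply Jensen: I(r) = log|p(0)| + Σ_k log(r/|z_k|), summed over zeros inside |z| < r.
  log(r/|z_k|) for z_k = -2: log(9/2) = 1.5041
  log(r/|z_k|) for z_k = 5: log(9/5) = 0.5878
  log(r/|z_k|) for z_k = -1: log(9/1) = 2.1972
  log(r/|z_k|) for z_k = -6: log(9/6) = 0.4055
Sum over inside zeros: 4.6946.
I(r) = log|p(0)| + (inside sum) = 4.0943 + 4.6946 = 8.7889.
Closed form (all zeros inside, monic): I(r) = n·log(r) = 4·log(9) = 8.7889. ✓

I(r) ≈ 8.7889.


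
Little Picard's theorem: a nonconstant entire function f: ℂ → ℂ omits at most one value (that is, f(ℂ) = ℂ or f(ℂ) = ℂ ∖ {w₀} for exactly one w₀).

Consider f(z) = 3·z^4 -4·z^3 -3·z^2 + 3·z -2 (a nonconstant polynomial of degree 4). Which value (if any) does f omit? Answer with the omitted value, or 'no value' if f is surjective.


Little Picard bounds the complement of f(ℂ) to at most one point.
For every w ∈ ℂ, the equation p(z) − w = 0 is a nonconstant polynomial in z and hence has at least one root by the fundamental theorem of algebra. So p is surjective onto ℂ, omitting no value.

Omitted value: no value.


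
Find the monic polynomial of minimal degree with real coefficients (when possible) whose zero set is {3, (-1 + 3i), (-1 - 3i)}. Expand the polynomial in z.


The polynomial is p(z) = ∏_{α ∈ S} (z − α), where S = {3, (-1 + 3i), (-1 - 3i)}.
Expanding the product yields: p(z) = z^3 -z^2 + 4·z -30.
Note conjugate pairs combine to real quadratics: (z − (-1+3i))(z − (-1−3i)) = z² + 2z + 10.
The resulting polynomial has degree 3 and real coefficients as required.

p(z) = z^3 -z^2 + 4·z -30.


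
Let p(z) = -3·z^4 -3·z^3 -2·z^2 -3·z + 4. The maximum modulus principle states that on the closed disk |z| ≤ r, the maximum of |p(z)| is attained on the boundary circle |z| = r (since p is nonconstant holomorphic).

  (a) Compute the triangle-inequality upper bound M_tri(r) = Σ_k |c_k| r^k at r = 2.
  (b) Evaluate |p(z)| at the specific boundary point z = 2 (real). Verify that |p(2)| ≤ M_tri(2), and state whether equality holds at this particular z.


Coefficients: c_0 = 4, c_1 = -3, c_2 = -2, c_3 = -3, c_4 = -3. Radius r = 2.
Part (a). Triangle bound: M_tri(r) = Σ_k |c_k| r^k
  = |4|·2^0 + |-3|·2^1 + |-2|·2^2 + |-3|·2^3 + |-3|·2^4
  = 4 + 6 + 8 + 24 + 48 = 90.
This bounds M(r) := max_{|z|=r} |p(z)| from above; equality holds iff all terms c_k z^k can be made to align in phase at a single z on |z|=r.
Part (b). At z = 2 (real, on the circle |z| = r):
  p(2) = (4)·2^0 + (-3)·2^1 + (-2)·2^2 + (-3)·2^3 + (-3)·2^4 = -82.
  |p(2)| = 82.
Check: |p(2)| = 82 ≤ 90 = M_tri(2). ✓ Equality does not hold at z = 2 (the coefficients have mixed signs, so the terms do not all align in phase there).

M_tri(2) = 90; |p(2)| = 82; equality at z=2: no.


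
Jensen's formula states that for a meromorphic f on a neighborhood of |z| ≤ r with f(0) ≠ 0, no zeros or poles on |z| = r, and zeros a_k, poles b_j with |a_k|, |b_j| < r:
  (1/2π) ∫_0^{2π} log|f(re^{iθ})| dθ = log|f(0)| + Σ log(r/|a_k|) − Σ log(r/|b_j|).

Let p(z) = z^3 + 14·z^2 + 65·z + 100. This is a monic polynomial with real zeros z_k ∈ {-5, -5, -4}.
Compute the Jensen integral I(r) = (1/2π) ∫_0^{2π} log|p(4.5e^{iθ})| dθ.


Zeros: -5, -5, -4; r = 4.5.
Inside |z| < r: -4. Outside (|z| ≥ r): -5, -5.
p(0) = 100, so log|p(0)| = log(100) = 4.6052.
Apply Jensen: I(r) = log|p(0)| + Σ_k log(r/|z_k|), summed over zeros inside |z| < r.
  log(r/|z_k|) for z_k = -4: log(4.5/4) = 0.1178
  Outside zeros (-5, -5) contribute nothing to the Jensen sum.
Sum over inside zeros: 0.1178.
I(r) = log|p(0)| + (inside sum) = 4.6052 + 0.1178 = 4.7230.
Note: since some zeros are outside |z| ≤ r, the simplified n·log(r) form does NOT apply — only the inside zeros contribute.

I(r) ≈ 4.7230.


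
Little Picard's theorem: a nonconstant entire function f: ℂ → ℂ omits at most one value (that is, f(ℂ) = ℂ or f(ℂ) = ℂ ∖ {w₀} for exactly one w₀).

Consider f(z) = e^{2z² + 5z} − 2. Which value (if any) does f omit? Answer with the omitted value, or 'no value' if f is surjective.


Little Picard bounds the complement of f(ℂ) to at most one point.
The exponent g(z) = 2z² + 5z is a nonconstant polynomial, hence surjective onto ℂ. So e^{g(z)} takes every value in {e^w : w ∈ ℂ} = ℂ ∖ {0}. Adding -2 shifts the range to ℂ ∖ {-2}. f omits exactly -2.

Omitted value: -2.


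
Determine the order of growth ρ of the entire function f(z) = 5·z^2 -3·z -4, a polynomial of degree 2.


|f(z)| ≤ Σ|c_k|·r^k = O(r^2) as r → ∞. Polynomial growth is O(e^{r^ε}) for every ε > 0 (since r^2/e^{r^ε} → 0), so ρ ≤ ε for all ε > 0, i.e. ρ = 0. Every nonconstant polynomial has order 0.
Therefore ρ = 0.

Order ρ = 0.


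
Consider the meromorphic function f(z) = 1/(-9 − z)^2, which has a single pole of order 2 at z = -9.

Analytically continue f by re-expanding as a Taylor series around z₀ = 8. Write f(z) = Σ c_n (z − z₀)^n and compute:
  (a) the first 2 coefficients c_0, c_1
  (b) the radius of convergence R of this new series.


Let w = z − z₀, so z = z₀ + w.
Then -9 − z = -9 − (z₀ + w) = (-9 − z₀) − w = -17 − w.
f(z) = 1/(-17 − w)^2 = (1/(-17)^2) · (1 − w/(-17))^{−2}.
By the binomial series (1−u)^{−2} = Σ_{n≥0} C(n+1, 1) u^n for |u|<1, with u = w/(-17):
  c_n = C(n+1, 1) / (-17)^(n+2).
  c_0 = 1/(-17)^2 = 1/289.
  c_1 = 2/(-17)^3 = -2/4913.
The series is valid for |w/d| < 1, i.e. |z − z₀| < |d|.
Radius of convergence: R = |-9 − z₀| = |-17| = 17 (distance from z₀ to the singularity z = -9).

c_0 = 1/289, c_1 = -2/4913; R = 17.


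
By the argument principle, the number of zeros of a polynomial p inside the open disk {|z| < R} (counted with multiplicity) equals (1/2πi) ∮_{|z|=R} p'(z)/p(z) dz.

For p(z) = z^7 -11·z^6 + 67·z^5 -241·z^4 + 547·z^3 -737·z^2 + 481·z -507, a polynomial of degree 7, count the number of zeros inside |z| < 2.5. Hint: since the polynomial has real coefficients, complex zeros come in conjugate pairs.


The zeros of p are: (2 + 3i), (2 - 3i), 3, (2 + 3i), (2 - 3i), (0 + 1i), (0 - 1i).
Their magnitudes are: 3.606, 3.606, 3, 3.606, 3.606, 1, 1.
Zeros with |z| < R = 2.5: (0 + 1i), (0 - 1i).
Count = 2.
By the argument principle, (1/2πi) ∮_{|z|=R} p'(z)/p(z) dz equals exactly this count.

Number of zeros inside |z| < 2.5: 2.


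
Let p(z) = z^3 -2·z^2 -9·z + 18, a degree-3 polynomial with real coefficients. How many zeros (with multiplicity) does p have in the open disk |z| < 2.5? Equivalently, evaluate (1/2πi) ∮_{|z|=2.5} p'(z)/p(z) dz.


The zeros of p are: -3, 2, 3.
Their magnitudes are: 3, 2, 3.
Zeros with |z| < R = 2.5: 2.
Count = 1.
By the argument principle, (1/2πi) ∮_{|z|=R} p'(z)/p(z) dz equals exactly this count.

Number of zeros inside |z| < 2.5: 1.


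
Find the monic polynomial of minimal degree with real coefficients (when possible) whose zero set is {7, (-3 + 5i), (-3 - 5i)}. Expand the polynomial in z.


The polynomial is p(z) = ∏_{α ∈ S} (z − α), where S = {7, (-3 + 5i), (-3 - 5i)}.
Expanding the product yields: p(z) = z^3 -z^2 -8·z -238.
Note conjugate pairs combine to real quadratics: (z − (-3+5i))(z − (-3−5i)) = z² + 6z + 34.
The resulting polynomial has degree 3 and real coefficients as required.

p(z) = z^3 -z^2 -8·z -238.


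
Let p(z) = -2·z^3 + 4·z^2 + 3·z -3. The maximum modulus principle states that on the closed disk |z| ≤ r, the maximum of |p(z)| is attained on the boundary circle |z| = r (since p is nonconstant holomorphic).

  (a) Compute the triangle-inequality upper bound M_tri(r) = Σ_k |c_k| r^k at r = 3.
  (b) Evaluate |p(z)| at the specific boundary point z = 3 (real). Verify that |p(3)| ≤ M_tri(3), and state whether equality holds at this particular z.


Coefficients: c_0 = -3, c_1 = 3, c_2 = 4, c_3 = -2. Radius r = 3.
Part (a). Triangle bound: M_tri(r) = Σ_k |c_k| r^k
  = |-3|·3^0 + |3|·3^1 + |4|·3^2 + |-2|·3^3
  = 3 + 9 + 36 + 54 = 102.
This bounds M(r) := max_{|z|=r} |p(z)| from above; equality holds iff all terms c_k z^k can be made to align in phase at a single z on |z|=r.
Part (b). At z = 3 (real, on the circle |z| = r):
  p(3) = (-3)·3^0 + (3)·3^1 + (4)·3^2 + (-2)·3^3 = -12.
  |p(3)| = 12.
Check: |p(3)| = 12 ≤ 102 = M_tri(3). ✓ Equality does not hold at z = 3 (the coefficients have mixed signs, so the terms do not all align in phase there).

M_tri(3) = 102; |p(3)| = 12; equality at z=3: no.


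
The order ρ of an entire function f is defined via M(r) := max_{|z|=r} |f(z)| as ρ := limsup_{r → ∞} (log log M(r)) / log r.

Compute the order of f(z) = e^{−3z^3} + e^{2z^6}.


Each summand is entire of order 3 and 6 respectively (as in the single-exponential case). The order of a sum is at most the max of the orders, so ρ ≤ 6. For the lower bound: on |z|=r choose arg z so that 2z^6 is real positive; then |e^{2z^6}| = e^{2r^6} while |e^{-3z^3}| ≤ e^{3r^3} = o(e^{2r^6}). So |f| ≥ e^{2r^6}(1 − o(1)) and ρ ≥ 6. Hence ρ = max(3, 6) = 6.
Therefore ρ = 6.

Order ρ = 6.


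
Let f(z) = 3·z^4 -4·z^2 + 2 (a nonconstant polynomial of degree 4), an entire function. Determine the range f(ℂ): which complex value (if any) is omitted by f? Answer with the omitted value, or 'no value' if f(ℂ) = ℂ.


Little Picard bounds the complement of f(ℂ) to at most one point.
For every w ∈ ℂ, the equation p(z) − w = 0 is a nonconstant polynomial in z and hence has at least one root by the fundamental theorem of algebra. So p is surjective onto ℂ, omitting no value.

Omitted value: no value.


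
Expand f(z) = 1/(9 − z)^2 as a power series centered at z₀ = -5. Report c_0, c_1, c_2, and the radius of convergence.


Let w = z − z₀, so z = z₀ + w.
Then 9 − z = 9 − (z₀ + w) = (9 − z₀) − w = 14 − w.
f(z) = 1/(14 − w)^2 = (1/(14)^2) · (1 − w/(14))^{−2}.
By the binomial series (1−u)^{−2} = Σ_{n≥0} C(n+1, 1) u^n for |u|<1, with u = w/(14):
  c_n = C(n+1, 1) / (14)^(n+2).
  c_0 = 1/(14)^2 = 1/196.
  c_1 = 2/(14)^3 = 1/1372.
  c_2 = 3/(14)^4 = 3/38416.
The series is valid for |w/d| < 1, i.e. |z − z₀| < |d|.
Radius of convergence: R = |9 − z₀| = |14| = 14 (distance from z₀ to the singularity z = 9).

c_0 = 1/196, c_1 = 1/1372, c_2 = 3/38416; R = 14.


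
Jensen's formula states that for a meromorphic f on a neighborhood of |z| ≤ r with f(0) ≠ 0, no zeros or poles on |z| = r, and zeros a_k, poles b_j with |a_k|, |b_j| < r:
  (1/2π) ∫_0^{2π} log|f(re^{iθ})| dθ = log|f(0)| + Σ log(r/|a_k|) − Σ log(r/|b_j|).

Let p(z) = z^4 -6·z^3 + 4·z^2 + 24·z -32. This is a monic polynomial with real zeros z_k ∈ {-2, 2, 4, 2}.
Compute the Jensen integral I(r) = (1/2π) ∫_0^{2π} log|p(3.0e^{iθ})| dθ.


Zeros: -2, 2, 2, 4; r = 3.0.
Inside |z| < r: -2, 2, 2. Outside (|z| ≥ r): 4.
p(0) = -32, so log|p(0)| = log(32) = 3.4657.
Apply Jensen: I(r) = log|p(0)| + Σ_k log(r/|z_k|), summed over zeros inside |z| < r.
  log(r/|z_k|) for z_k = -2: log(3.0/2) = 0.4055
  log(r/|z_k|) for z_k = 2: log(3.0/2) = 0.4055
  log(r/|z_k|) for z_k = 2: log(3.0/2) = 0.4055
  Outside zeros (4) contribute nothing to the Jensen sum.
Sum over inside zeros: 1.2164.
I(r) = log|p(0)| + (inside sum) = 3.4657 + 1.2164 = 4.6821.
Note: since some zeros are outside |z| ≤ r, the simplified n·log(r) form does NOT apply — only the inside zeros contribute.

I(r) ≈ 4.6821.


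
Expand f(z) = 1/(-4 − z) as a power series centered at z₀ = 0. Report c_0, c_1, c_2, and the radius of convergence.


Let w = z − z₀, so z = z₀ + w.
Then -4 − z = -4 − (z₀ + w) = (-4 − z₀) − w = -4 − w.
f(z) = 1/(-4 − w) = (1/(-4)) · 1/(1 − w/(-4)) = Σ_{n≥0} w^n / (-4)^(n+1).
So c_n = 1/(-4)^(n+1):
  c_0 = 1/(-4)^1 = -1/4.
  c_1 = 1/(-4)^2 = 1/16.
  c_2 = 1/(-4)^3 = -1/64.
The series is valid for |w/d| < 1, i.e. |z − z₀| < |d|.
Radius of convergence: R = |-4 − z₀| = |-4| = 4 (distance from z₀ to the singularity z = -4).

c_0 = -1/4, c_1 = 1/16, c_2 = -1/64; R = 4.


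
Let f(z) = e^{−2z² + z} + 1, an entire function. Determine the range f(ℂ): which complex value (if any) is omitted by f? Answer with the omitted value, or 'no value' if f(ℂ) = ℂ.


Little Picard bounds the complement of f(ℂ) to at most one point.
The exponent g(z) = −2z² + z is a nonconstant polynomial, hence surjective onto ℂ. So e^{g(z)} takes every value in {e^w : w ∈ ℂ} = ℂ ∖ {0}. Adding 1 shifts the range to ℂ ∖ {1}. f omits exactly 1.

Omitted value: 1.


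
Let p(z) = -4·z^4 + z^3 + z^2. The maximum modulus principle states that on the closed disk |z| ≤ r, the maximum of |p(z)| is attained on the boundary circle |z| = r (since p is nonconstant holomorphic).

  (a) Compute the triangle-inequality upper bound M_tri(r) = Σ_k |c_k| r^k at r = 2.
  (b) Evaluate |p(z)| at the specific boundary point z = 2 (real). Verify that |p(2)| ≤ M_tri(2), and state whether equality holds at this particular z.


Coefficients: c_0 = 0, c_1 = 0, c_2 = 1, c_3 = 1, c_4 = -4. Radius r = 2.
Part (a). Triangle bound: M_tri(r) = Σ_k |c_k| r^k
  = |0|·2^0 + |0|·2^1 + |1|·2^2 + |1|·2^3 + |-4|·2^4
  = 0 + 0 + 4 + 8 + 64 = 76.
This bounds M(r) := max_{|z|=r} |p(z)| from above; equality holds iff all terms c_k z^k can be made to align in phase at a single z on |z|=r.
Part (b). At z = 2 (real, on the circle |z| = r):
  p(2) = (0)·2^0 + (0)·2^1 + (1)·2^2 + (1)·2^3 + (-4)·2^4 = -52.
  |p(2)| = 52.
Check: |p(2)| = 52 ≤ 76 = M_tri(2). ✓ Equality does not hold at z = 2 (the coefficients have mixed signs, so the terms do not all align in phase there).

M_tri(2) = 76; |p(2)| = 52; equality at z=2: no.
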